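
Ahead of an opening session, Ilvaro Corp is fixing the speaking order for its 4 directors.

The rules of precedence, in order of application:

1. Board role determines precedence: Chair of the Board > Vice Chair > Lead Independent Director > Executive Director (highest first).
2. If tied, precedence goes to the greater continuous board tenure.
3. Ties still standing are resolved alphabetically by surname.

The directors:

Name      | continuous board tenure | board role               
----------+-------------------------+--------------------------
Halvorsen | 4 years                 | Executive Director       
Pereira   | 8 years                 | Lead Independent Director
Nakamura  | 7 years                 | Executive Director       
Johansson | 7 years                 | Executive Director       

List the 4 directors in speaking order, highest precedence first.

Pereira, Johansson, Nakamura, Halvorsen

By board role: Pereira (Lead Independent Director); then Johansson, Nakamura and Halvorsen (Executive Director).
Among Johansson, Nakamura and Halvorsen, by continuous board tenure (higher first): Johansson and Nakamura (7 years) before Halvorsen (4 years).
Among Johansson and Nakamura, alphabetically by surname: Johansson before Nakamura.
Full order: Pereira, Johansson, Nakamura, Halvorsen.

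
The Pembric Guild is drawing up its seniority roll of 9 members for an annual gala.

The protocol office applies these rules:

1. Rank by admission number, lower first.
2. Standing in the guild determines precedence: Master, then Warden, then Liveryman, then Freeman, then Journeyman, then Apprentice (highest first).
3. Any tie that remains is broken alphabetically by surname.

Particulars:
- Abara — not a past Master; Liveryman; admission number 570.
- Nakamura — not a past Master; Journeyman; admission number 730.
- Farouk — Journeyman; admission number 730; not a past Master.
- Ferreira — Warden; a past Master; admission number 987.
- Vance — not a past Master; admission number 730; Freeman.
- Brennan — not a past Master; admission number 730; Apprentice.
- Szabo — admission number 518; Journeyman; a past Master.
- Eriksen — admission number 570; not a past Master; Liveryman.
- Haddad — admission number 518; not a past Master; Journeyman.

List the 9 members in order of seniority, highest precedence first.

Haddad, Szabo, Abara, Eriksen, Vance, Farouk, Nakamura, Brennan, Ferreira

By admission number (lower first): Haddad and Szabo (both 518); then Abara and Eriksen (both 570); then Vance, Farouk, Nakamura and Brennan (each 730); then Ferreira (987).
Haddad and Szabo are each Journeyman, so the next rule applies.
Among Haddad and Szabo, alphabetically by surname: Haddad before Szabo.
Abara and Eriksen are each Liveryman, so the next rule applies.
Among Abara and Eriksen, alphabetically by surname: Abara before Eriksen.
Among Vance, Farouk, Nakamura and Brennan, by standing in the guild: Vance (Freeman) before Farouk and Nakamura (Journeyman) before Brennan (Apprentice).
Among Farouk and Nakamura, alphabetically by surname: Farouk before Nakamura.
Full order: Haddad, Szabo, Abara, Eriksen, Vance, Farouk, Nakamura, Brennan, Ferreira.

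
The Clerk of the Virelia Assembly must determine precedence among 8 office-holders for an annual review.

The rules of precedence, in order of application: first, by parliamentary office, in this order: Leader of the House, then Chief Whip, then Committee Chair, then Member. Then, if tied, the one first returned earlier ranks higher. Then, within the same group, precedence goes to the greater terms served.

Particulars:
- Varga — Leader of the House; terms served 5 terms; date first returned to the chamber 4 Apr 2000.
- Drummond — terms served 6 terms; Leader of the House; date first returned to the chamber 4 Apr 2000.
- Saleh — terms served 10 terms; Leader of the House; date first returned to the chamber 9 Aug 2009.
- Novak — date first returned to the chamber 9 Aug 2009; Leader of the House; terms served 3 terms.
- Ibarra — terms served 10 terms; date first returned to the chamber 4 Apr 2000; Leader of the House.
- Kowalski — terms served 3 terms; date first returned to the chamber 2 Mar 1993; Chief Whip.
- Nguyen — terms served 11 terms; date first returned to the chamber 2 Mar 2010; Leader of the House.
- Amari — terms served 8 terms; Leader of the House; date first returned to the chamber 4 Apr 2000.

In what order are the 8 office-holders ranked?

Ibarra, Amari, Drummond, Varga, Saleh, Novak, Nguyen, Kowalski

By parliamentary office: Ibarra, Amari, Drummond, Varga, Saleh, Novak and Nguyen (Leader of the House); then Kowalski (Chief Whip).
Among Ibarra, Amari, Drummond, Varga, Saleh, Novak and Nguyen, by date first returned to the chamber (earlier first): Ibarra, Amari, Drummond and Varga (4 Apr 2000) before Saleh and Novak (9 Aug 2009) before Nguyen (2 Mar 2010).
Among Ibarra, Amari, Drummond and Varga, by terms served (higher first): Ibarra (10 terms) before Amari (8 terms) before Drummond (6 terms) before Varga (5 terms).
Among Saleh and Novak, by terms served (higher first): Saleh (10 terms) before Novak (3 terms).
Full order: Ibarra, Amari, Drummond, Varga, Saleh, Novak, Nguyen, Kowalski.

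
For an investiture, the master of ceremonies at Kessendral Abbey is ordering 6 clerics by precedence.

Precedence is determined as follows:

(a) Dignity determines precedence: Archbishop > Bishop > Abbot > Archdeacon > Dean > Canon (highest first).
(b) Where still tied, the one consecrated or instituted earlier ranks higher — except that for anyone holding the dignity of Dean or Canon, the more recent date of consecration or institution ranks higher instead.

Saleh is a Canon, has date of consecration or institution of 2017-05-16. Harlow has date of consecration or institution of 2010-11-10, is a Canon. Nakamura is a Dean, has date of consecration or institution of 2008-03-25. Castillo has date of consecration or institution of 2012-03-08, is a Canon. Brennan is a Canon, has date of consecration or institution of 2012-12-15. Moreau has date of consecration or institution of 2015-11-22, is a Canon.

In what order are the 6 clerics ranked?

By dignity: Nakamura (Dean); then Saleh, Moreau, Brennan, Castillo and Harlow (Canon).
Among Saleh, Moreau, Brennan, Castillo and Harlow, by date of consecration or institution (later first) (reversed rule for this group): Saleh (2017-05-16) before Moreau (2015-11-22) before Brennan (2012-12-15) before Castillo (2012-03-08) before Harlow (2010-11-10).
Full order: Nakamura, Saleh, Moreau, Brennan, Castillo, Harlow.

Nakamura, Saleh, Moreau, Brennan, Castillo, Harlow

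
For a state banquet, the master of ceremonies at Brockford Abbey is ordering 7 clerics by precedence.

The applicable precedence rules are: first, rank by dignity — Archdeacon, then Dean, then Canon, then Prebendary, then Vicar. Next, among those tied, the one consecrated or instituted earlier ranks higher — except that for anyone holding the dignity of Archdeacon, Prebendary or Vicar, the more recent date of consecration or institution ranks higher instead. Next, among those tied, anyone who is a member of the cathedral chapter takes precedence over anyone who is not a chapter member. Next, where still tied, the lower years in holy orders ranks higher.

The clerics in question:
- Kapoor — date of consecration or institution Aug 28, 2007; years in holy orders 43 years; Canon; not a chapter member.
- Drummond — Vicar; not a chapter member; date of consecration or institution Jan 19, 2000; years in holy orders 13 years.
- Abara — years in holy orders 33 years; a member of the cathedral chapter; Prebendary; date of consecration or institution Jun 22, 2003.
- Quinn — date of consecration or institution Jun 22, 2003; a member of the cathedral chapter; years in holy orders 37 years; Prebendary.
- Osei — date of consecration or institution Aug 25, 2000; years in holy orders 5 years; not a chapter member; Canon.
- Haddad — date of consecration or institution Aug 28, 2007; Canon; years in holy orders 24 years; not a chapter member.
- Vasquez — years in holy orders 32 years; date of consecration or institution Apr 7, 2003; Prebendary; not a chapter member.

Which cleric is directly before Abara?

Kapoor

By dignity: Osei, Haddad and Kapoor (Canon); then Abara, Quinn and Vasquez (Prebendary); then Drummond (Vicar).
Among Osei, Haddad and Kapoor, by date of consecration or institution (earlier first): Osei (Aug 25, 2000) before Haddad and Kapoor (Aug 28, 2007).
Haddad and Kapoor are each not a chapter member, so the next rule applies.
Among Haddad and Kapoor, by years in holy orders (lower first): Haddad (24 years) before Kapoor (43 years).
Among Abara, Quinn and Vasquez, by date of consecration or institution (later first) (reversed rule for this group): Abara and Quinn (Jun 22, 2003) before Vasquez (Apr 7, 2003).
Abara and Quinn are each a member of the cathedral chapter, so the next rule applies.
Among Abara and Quinn, by years in holy orders (lower first): Abara (33 years) before Quinn (37 years).
Order: Osei, Haddad, Kapoor, Abara, Quinn, Vasquez, Drummond.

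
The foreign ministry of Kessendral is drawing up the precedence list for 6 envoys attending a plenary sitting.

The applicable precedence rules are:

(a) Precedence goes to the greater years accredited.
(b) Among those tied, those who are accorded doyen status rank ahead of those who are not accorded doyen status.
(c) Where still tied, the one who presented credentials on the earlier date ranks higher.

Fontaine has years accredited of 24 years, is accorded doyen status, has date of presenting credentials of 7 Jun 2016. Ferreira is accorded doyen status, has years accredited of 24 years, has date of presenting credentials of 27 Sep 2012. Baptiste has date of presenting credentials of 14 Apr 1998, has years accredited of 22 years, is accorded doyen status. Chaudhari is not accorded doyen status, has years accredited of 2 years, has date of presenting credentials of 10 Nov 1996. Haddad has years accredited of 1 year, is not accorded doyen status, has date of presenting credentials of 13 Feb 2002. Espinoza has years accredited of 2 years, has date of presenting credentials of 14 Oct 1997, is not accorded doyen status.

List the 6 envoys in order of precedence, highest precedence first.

By years accredited (higher first): Ferreira and Fontaine (both 24 years); then Baptiste (22 years); then Chaudhari and Espinoza (both 2 years); then Haddad (1 year).
Ferreira and Fontaine are each accorded doyen status, so the next rule applies.
Among Ferreira and Fontaine, by date of presenting credentials (earlier first): Ferreira (27 Sep 2012) before Fontaine (7 Jun 2016).
Chaudhari and Espinoza are each not accorded doyen status, so the next rule applies.
Among Chaudhari and Espinoza, by date of presenting credentials (earlier first): Chaudhari (10 Nov 1996) before Espinoza (14 Oct 1997).
Full order: Ferreira, Fontaine, Baptiste, Chaudhari, Espinoza, Haddad.

Ferreira, Fontaine, Baptiste, Chaudhari, Espinoza, Haddad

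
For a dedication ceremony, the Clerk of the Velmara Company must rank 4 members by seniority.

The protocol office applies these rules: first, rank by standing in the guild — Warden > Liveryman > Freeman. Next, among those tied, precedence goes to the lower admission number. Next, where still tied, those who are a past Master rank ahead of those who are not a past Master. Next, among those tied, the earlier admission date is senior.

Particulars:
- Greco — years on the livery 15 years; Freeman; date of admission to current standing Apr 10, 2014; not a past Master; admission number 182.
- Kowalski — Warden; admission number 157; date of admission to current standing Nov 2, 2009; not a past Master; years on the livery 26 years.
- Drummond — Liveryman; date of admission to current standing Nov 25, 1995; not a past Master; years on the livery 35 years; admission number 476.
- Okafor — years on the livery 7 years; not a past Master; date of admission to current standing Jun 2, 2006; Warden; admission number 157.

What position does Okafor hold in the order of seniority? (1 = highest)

By standing in the guild: Okafor and Kowalski (Warden); then Drummond (Liveryman); then Greco (Freeman).
Okafor and Kowalski both have admission number 157, so the next rule applies.
Okafor and Kowalski are each not a past Master, so the next rule applies.
Among Okafor and Kowalski, by date of admission to current standing (earlier first): Okafor (Jun 2, 2006) before Kowalski (Nov 2, 2009).
Order: Okafor, Kowalski, Drummond, Greco. So position 1.

1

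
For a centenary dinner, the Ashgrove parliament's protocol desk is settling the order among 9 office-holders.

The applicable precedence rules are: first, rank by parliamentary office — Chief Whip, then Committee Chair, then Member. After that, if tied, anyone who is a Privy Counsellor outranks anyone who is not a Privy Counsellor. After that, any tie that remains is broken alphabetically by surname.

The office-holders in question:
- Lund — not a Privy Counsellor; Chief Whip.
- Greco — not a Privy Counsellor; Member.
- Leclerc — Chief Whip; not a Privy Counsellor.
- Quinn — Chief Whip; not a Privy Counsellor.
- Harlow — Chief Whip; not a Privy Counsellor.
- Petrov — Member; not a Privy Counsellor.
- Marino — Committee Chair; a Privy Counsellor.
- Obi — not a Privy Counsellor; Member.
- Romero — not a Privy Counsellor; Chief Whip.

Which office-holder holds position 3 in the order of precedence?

Lund

By parliamentary office: Harlow, Leclerc, Lund, Quinn and Romero (Chief Whip); then Marino (Committee Chair); then Greco, Obi and Petrov (Member).
Harlow, Leclerc, Lund, Quinn and Romero are each not a Privy Counsellor, so the next rule applies.
Among Harlow, Leclerc, Lund, Quinn and Romero, alphabetically by surname: Harlow before Leclerc before Lund before Quinn before Romero.
Greco, Obi and Petrov are each not a Privy Counsellor, so the next rule applies.
Among Greco, Obi and Petrov, alphabetically by surname: Greco before Obi before Petrov.
Order: Harlow, Leclerc, Lund, Quinn, Romero, Marino, Greco, Obi, Petrov.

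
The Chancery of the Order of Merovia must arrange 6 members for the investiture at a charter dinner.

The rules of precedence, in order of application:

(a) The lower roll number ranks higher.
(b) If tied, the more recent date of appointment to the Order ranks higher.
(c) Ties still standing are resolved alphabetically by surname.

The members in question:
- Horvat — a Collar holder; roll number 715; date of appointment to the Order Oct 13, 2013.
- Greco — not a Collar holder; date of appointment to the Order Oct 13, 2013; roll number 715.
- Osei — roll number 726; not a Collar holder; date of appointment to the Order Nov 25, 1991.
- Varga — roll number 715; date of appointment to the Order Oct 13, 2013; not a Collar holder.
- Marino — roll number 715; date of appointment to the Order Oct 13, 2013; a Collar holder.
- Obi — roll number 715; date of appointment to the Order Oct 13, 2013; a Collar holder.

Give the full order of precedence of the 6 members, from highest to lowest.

By roll number (lower first): Greco, Horvat, Marino, Obi and Varga (each 715); then Osei (726).
Greco, Horvat, Marino, Obi and Varga all have date of appointment to the Order Oct 13, 2013, so the next rule applies.
Among Greco, Horvat, Marino, Obi and Varga, alphabetically by surname: Greco before Horvat before Marino before Obi before Varga.
Full order: Greco, Horvat, Marino, Obi, Varga, Osei.

Greco, Horvat, Marino, Obi, Varga, Osei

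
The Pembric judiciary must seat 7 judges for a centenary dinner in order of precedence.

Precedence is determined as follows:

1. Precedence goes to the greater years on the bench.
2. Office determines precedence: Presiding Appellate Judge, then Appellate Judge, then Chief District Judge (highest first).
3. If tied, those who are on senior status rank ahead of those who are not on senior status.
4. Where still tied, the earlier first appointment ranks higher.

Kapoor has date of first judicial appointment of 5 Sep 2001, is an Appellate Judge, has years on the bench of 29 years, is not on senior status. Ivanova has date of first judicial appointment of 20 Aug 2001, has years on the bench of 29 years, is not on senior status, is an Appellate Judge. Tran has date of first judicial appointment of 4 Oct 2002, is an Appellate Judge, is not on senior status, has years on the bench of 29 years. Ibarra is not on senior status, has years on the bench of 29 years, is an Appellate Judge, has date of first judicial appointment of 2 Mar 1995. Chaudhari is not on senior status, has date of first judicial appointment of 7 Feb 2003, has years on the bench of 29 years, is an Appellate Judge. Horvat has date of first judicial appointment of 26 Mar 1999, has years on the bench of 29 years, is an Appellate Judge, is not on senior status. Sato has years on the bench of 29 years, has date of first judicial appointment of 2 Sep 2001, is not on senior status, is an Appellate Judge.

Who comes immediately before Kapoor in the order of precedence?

Sato

By years on the bench (higher first): Ibarra, Horvat, Ivanova, Sato, Kapoor, Tran and Chaudhari (each 29 years).
Ibarra, Horvat, Ivanova, Sato, Kapoor, Tran and Chaudhari are each Appellate Judge, so the next rule applies.
Ibarra, Horvat, Ivanova, Sato, Kapoor, Tran and Chaudhari are each not on senior status, so the next rule applies.
Among Ibarra, Horvat, Ivanova, Sato, Kapoor, Tran and Chaudhari, by date of first judicial appointment (earlier first): Ibarra (2 Mar 1995) before Horvat (26 Mar 1999) before Ivanova (20 Aug 2001) before Sato (2 Sep 2001) before Kapoor (5 Sep 2001) before Tran (4 Oct 2002) before Chaudhari (7 Feb 2003).
Order: Ibarra, Horvat, Ivanova, Sato, Kapoor, Tran, Chaudhari.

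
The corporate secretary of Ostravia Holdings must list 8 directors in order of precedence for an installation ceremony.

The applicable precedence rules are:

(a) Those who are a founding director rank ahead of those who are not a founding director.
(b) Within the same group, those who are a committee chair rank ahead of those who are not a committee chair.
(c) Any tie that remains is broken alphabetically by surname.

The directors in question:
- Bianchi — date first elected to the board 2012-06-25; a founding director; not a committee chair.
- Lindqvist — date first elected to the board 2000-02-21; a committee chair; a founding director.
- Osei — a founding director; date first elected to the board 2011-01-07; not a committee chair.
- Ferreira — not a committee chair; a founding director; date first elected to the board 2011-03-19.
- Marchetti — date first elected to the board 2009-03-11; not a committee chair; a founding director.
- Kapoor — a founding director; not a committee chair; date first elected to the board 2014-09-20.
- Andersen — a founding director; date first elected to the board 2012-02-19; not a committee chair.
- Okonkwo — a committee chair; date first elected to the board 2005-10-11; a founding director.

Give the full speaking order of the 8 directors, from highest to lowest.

By the first rule: Lindqvist, Okonkwo, Andersen, Bianchi, Ferreira, Kapoor, Marchetti and Osei (each a founding director).
Among Lindqvist, Okonkwo, Andersen, Bianchi, Ferreira, Kapoor, Marchetti and Osei, a committee chair before not a committee chair: Lindqvist and Okonkwo (a committee chair) before Andersen, Bianchi, Ferreira, Kapoor, Marchetti and Osei (not a committee chair).
Among Lindqvist and Okonkwo, alphabetically by surname: Lindqvist before Okonkwo.
Among Andersen, Bianchi, Ferreira, Kapoor, Marchetti and Osei, alphabetically by surname: Andersen before Bianchi before Ferreira before Kapoor before Marchetti before Osei.
Full order: Lindqvist, Okonkwo, Andersen, Bianchi, Ferreira, Kapoor, Marchetti, Osei.

Lindqvist, Okonkwo, Andersen, Bianchi, Ferreira, Kapoor, Marchetti, Osei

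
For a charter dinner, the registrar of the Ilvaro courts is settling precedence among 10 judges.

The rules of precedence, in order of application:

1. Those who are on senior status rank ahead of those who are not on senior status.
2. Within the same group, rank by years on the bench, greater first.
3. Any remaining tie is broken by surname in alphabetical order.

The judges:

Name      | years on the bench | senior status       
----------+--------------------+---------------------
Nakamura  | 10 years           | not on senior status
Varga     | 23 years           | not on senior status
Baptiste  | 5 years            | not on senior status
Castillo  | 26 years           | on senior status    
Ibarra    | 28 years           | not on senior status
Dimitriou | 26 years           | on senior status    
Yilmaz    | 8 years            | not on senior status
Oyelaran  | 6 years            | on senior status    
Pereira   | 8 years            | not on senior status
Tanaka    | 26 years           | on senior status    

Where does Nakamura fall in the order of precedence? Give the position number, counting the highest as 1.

By the first rule: Castillo, Dimitriou, Tanaka and Oyelaran (each on senior status); then Ibarra, Varga, Nakamura, Pereira, Yilmaz and Baptiste (each not on senior status).
Among Castillo, Dimitriou, Tanaka and Oyelaran, by years on the bench (higher first): Castillo, Dimitriou and Tanaka (26 years) before Oyelaran (6 years).
Among Castillo, Dimitriou and Tanaka, alphabetically by surname: Castillo before Dimitriou before Tanaka.
Among Ibarra, Varga, Nakamura, Pereira, Yilmaz and Baptiste, by years on the bench (higher first): Ibarra (28 years) before Varga (23 years) before Nakamura (10 years) before Pereira and Yilmaz (8 years) before Baptiste (5 years).
Among Pereira and Yilmaz, alphabetically by surname: Pereira before Yilmaz.
Order: Castillo, Dimitriou, Tanaka, Oyelaran, Ibarra, Varga, Nakamura, Pereira, Yilmaz, Baptiste. So position 7.

7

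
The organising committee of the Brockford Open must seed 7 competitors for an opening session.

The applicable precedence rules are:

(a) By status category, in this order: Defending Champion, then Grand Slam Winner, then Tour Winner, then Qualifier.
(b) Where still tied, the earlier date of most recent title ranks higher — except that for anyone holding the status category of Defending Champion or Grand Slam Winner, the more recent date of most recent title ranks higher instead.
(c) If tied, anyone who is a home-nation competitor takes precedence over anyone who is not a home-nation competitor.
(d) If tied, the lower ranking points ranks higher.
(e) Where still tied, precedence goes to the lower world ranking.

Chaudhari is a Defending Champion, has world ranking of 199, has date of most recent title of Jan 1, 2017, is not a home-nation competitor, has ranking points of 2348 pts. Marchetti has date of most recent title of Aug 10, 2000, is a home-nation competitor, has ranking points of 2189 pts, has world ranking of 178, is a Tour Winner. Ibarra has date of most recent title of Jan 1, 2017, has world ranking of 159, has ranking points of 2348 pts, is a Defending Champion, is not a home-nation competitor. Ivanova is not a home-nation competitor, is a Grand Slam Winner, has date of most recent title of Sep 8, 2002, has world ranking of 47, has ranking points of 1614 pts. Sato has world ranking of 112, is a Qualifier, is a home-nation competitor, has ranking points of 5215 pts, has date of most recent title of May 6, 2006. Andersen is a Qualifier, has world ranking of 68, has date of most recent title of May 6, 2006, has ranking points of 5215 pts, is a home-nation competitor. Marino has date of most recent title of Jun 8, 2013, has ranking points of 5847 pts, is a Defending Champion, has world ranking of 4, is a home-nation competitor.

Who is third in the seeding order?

Marino

By status category: Ibarra, Chaudhari and Marino (Defending Champion); then Ivanova (Grand Slam Winner); then Marchetti (Tour Winner); then Andersen and Sato (Qualifier).
Among Ibarra, Chaudhari and Marino, by date of most recent title (later first) (reversed rule for this group): Ibarra and Chaudhari (Jan 1, 2017) before Marino (Jun 8, 2013).
Ibarra and Chaudhari are each not a home-nation competitor, so the next rule applies.
Ibarra and Chaudhari both have ranking points 2348 pts, so the next rule applies.
Among Ibarra and Chaudhari, by world ranking (lower first): Ibarra (159) before Chaudhari (199).
Andersen and Sato both have date of most recent title May 6, 2006, so the next rule applies.
Andersen and Sato are each a home-nation competitor, so the next rule applies.
Andersen and Sato both have ranking points 5215 pts, so the next rule applies.
Among Andersen and Sato, by world ranking (lower first): Andersen (68) before Sato (112).
Order: Ibarra, Chaudhari, Marino, Ivanova, Marchetti, Andersen, Sato.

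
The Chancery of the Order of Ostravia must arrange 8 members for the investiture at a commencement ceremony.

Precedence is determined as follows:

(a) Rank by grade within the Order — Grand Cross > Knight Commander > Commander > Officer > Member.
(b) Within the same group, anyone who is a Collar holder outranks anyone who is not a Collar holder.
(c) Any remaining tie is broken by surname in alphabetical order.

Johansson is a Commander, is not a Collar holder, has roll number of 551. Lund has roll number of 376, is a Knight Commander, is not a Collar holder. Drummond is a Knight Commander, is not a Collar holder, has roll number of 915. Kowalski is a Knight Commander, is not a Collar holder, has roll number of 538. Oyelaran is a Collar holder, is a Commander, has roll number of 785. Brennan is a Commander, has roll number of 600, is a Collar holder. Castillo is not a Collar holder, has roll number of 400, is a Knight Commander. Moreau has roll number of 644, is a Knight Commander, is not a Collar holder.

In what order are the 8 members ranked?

Castillo, Drummond, Kowalski, Lund, Moreau, Brennan, Oyelaran, Johansson

By grade within the Order: Castillo, Drummond, Kowalski, Lund and Moreau (Knight Commander); then Brennan, Oyelaran and Johansson (Commander).
Castillo, Drummond, Kowalski, Lund and Moreau are each not a Collar holder, so the next rule applies.
Among Castillo, Drummond, Kowalski, Lund and Moreau, alphabetically by surname: Castillo before Drummond before Kowalski before Lund before Moreau.
Among Brennan, Oyelaran and Johansson, a Collar holder before not a Collar holder: Brennan and Oyelaran (a Collar holder) before Johansson (not a Collar holder).
Among Brennan and Oyelaran, alphabetically by surname: Brennan before Oyelaran.
Full order: Castillo, Drummond, Kowalski, Lund, Moreau, Brennan, Oyelaran, Johansson.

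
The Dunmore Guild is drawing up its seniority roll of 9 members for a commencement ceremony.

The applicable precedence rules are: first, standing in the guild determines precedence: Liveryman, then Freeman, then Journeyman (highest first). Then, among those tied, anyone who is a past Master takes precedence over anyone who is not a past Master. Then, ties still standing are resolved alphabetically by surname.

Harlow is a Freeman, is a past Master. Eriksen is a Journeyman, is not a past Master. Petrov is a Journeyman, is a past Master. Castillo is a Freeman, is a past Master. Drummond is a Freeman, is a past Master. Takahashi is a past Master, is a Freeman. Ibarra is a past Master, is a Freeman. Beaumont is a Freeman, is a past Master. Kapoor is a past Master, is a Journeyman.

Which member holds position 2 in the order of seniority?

By standing in the guild: Beaumont, Castillo, Drummond, Harlow, Ibarra and Takahashi (Freeman); then Kapoor, Petrov and Eriksen (Journeyman).
Beaumont, Castillo, Drummond, Harlow, Ibarra and Takahashi are each a past Master, so the next rule applies.
Among Beaumont, Castillo, Drummond, Harlow, Ibarra and Takahashi, alphabetically by surname: Beaumont before Castillo before Drummond before Harlow before Ibarra before Takahashi.
Among Kapoor, Petrov and Eriksen, a past Master before not a past Master: Kapoor and Petrov (a past Master) before Eriksen (not a past Master).
Among Kapoor and Petrov, alphabetically by surname: Kapoor before Petrov.
Order: Beaumont, Castillo, Drummond, Harlow, Ibarra, Takahashi, Kapoor, Petrov, Eriksen.

Castillo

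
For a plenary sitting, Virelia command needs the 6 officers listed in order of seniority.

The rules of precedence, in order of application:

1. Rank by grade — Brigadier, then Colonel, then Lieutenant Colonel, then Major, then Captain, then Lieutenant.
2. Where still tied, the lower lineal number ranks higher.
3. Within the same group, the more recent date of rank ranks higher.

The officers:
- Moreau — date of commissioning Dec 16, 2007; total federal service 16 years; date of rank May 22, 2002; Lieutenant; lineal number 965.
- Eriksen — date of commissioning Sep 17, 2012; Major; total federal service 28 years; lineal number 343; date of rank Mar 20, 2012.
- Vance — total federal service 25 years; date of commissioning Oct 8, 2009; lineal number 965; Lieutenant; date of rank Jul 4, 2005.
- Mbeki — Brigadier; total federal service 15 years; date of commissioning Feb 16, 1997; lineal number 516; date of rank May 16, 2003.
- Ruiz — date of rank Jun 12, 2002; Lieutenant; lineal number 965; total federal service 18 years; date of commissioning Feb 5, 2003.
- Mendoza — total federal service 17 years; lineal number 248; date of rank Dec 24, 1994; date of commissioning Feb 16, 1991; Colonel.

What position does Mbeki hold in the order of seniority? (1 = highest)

1

By grade: Mbeki (Brigadier); then Mendoza (Colonel); then Eriksen (Major); then Vance, Ruiz and Moreau (Lieutenant).
Vance, Ruiz and Moreau all have lineal number 965, so the next rule applies.
Among Vance, Ruiz and Moreau, by date of rank (later first): Vance (Jul 4, 2005) before Ruiz (Jun 12, 2002) before Moreau (May 22, 2002).
Order: Mbeki, Mendoza, Eriksen, Vance, Ruiz, Moreau. So position 1.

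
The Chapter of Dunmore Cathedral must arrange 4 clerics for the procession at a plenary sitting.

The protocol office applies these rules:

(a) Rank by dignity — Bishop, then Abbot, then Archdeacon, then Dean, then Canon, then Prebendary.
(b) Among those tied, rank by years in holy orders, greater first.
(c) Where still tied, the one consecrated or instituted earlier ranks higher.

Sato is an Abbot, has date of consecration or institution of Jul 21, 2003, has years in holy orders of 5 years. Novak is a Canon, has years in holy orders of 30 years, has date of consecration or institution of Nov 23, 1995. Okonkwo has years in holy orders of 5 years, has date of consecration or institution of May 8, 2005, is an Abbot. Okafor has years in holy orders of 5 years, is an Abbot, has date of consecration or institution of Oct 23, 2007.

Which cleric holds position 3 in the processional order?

By dignity: Sato, Okonkwo and Okafor (Abbot); then Novak (Canon).
Sato, Okonkwo and Okafor all have years in holy orders 5 years, so the next rule applies.
Among Sato, Okonkwo and Okafor, by date of consecration or institution (earlier first): Sato (Jul 21, 2003) before Okonkwo (May 8, 2005) before Okafor (Oct 23, 2007).
Order: Sato, Okonkwo, Okafor, Novak.

Okafor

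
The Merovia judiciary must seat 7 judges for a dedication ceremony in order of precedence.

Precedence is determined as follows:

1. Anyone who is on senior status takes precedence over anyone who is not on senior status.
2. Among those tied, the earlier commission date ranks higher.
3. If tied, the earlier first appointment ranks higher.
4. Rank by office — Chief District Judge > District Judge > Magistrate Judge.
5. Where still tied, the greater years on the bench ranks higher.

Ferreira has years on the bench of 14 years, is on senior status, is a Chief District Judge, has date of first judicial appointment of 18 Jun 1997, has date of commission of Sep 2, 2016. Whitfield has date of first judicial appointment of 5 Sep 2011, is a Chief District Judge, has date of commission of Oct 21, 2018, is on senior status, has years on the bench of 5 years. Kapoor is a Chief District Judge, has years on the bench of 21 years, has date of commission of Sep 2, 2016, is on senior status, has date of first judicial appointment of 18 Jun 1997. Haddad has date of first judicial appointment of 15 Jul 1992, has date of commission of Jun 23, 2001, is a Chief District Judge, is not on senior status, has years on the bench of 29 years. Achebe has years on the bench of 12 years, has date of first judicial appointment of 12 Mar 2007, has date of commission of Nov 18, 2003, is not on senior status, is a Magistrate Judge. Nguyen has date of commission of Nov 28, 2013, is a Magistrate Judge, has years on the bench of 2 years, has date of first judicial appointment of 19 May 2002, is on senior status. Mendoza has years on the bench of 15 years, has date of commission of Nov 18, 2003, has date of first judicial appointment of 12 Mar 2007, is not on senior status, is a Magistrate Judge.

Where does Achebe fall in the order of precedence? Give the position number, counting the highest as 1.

By the first rule: Nguyen, Kapoor, Ferreira and Whitfield (each on senior status); then Haddad, Mendoza and Achebe (each not on senior status).
Among Nguyen, Kapoor, Ferreira and Whitfield, by date of commission (earlier first): Nguyen (Nov 28, 2013) before Kapoor and Ferreira (Sep 2, 2016) before Whitfield (Oct 21, 2018).
Kapoor and Ferreira both have date of first judicial appointment 18 Jun 1997, so the next rule applies.
Kapoor and Ferreira are each Chief District Judge, so the next rule applies.
Among Kapoor and Ferreira, by years on the bench (higher first): Kapoor (21 years) before Ferreira (14 years).
Among Haddad, Mendoza and Achebe, by date of commission (earlier first): Haddad (Jun 23, 2001) before Mendoza and Achebe (Nov 18, 2003).
Mendoza and Achebe both have date of first judicial appointment 12 Mar 2007, so the next rule applies.
Mendoza and Achebe are each Magistrate Judge, so the next rule applies.
Among Mendoza and Achebe, by years on the bench (higher first): Mendoza (15 years) before Achebe (12 years).
Order: Nguyen, Kapoor, Ferreira, Whitfield, Haddad, Mendoza, Achebe. So position 7.

7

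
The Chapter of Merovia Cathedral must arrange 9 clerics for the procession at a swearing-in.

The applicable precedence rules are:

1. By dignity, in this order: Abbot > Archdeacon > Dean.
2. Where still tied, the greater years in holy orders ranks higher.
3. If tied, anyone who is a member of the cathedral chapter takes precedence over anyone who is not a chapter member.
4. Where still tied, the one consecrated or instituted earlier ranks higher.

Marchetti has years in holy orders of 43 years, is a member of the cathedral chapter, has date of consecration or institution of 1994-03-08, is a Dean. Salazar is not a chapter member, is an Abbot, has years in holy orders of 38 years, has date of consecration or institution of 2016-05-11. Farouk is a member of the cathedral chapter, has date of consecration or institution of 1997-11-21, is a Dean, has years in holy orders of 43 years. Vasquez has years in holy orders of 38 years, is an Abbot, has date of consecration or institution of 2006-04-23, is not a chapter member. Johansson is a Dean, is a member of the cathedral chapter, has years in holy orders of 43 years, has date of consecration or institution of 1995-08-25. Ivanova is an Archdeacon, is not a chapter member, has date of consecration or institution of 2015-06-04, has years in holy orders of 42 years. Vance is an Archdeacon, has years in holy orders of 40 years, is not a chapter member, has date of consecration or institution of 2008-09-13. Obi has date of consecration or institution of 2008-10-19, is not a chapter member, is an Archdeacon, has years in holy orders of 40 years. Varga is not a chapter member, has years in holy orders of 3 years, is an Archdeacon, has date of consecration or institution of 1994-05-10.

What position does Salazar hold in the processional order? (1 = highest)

By dignity: Vasquez and Salazar (Abbot); then Ivanova, Vance, Obi and Varga (Archdeacon); then Marchetti, Johansson and Farouk (Dean).
Vasquez and Salazar both have years in holy orders 38 years, so the next rule applies.
Vasquez and Salazar are each not a chapter member, so the next rule applies.
Among Vasquez and Salazar, by date of consecration or institution (earlier first): Vasquez (2006-04-23) before Salazar (2016-05-11).
Among Ivanova, Vance, Obi and Varga, by years in holy orders (higher first): Ivanova (42 years) before Vance and Obi (40 years) before Varga (3 years).
Vance and Obi are each not a chapter member, so the next rule applies.
Among Vance and Obi, by date of consecration or institution (earlier first): Vance (2008-09-13) before Obi (2008-10-19).
Marchetti, Johansson and Farouk all have years in holy orders 43 years, so the next rule applies.
Marchetti, Johansson and Farouk are each a member of the cathedral chapter, so the next rule applies.
Among Marchetti, Johansson and Farouk, by date of consecration or institution (earlier first): Marchetti (1994-03-08) before Johansson (1995-08-25) before Farouk (1997-11-21).
Order: Vasquez, Salazar, Ivanova, Vance, Obi, Varga, Marchetti, Johansson, Farouk. So position 2.

2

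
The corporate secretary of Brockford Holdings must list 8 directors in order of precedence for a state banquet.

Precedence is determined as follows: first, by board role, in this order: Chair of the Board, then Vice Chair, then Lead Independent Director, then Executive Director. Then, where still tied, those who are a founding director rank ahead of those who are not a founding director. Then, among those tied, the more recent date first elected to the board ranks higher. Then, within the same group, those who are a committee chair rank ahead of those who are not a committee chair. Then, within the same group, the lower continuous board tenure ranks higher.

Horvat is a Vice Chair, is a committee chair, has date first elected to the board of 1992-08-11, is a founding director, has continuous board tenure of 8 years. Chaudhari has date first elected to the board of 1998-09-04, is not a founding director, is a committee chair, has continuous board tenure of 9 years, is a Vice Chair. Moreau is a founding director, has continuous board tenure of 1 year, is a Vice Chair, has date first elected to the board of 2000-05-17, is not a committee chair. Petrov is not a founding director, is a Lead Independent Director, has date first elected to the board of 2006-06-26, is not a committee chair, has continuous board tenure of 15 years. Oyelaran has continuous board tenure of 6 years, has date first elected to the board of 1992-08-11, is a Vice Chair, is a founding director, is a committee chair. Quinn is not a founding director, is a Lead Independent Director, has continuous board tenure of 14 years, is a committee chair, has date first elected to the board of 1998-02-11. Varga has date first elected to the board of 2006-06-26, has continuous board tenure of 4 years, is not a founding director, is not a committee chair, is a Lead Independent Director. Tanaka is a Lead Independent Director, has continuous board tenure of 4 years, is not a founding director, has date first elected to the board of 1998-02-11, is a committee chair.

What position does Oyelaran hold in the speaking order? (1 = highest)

2

By board role: Moreau, Oyelaran, Horvat and Chaudhari (Vice Chair); then Varga, Petrov, Tanaka and Quinn (Lead Independent Director).
Among Moreau, Oyelaran, Horvat and Chaudhari, a founding director before not a founding director: Moreau, Oyelaran and Horvat (a founding director) before Chaudhari (not a founding director).
Among Moreau, Oyelaran and Horvat, by date first elected to the board (later first): Moreau (2000-05-17) before Oyelaran and Horvat (1992-08-11).
Oyelaran and Horvat are each a committee chair, so the next rule applies.
Among Oyelaran and Horvat, by continuous board tenure (lower first): Oyelaran (6 years) before Horvat (8 years).
Varga, Petrov, Tanaka and Quinn are each not a founding director, so the next rule applies.
Among Varga, Petrov, Tanaka and Quinn, by date first elected to the board (later first): Varga and Petrov (2006-06-26) before Tanaka and Quinn (1998-02-11).
Varga and Petrov are each not a committee chair, so the next rule applies.
Among Varga and Petrov, by continuous board tenure (lower first): Varga (4 years) before Petrov (15 years).
Tanaka and Quinn are each a committee chair, so the next rule applies.
Among Tanaka and Quinn, by continuous board tenure (lower first): Tanaka (4 years) before Quinn (14 years).
Order: Moreau, Oyelaran, Horvat, Chaudhari, Varga, Petrov, Tanaka, Quinn. So position 2.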